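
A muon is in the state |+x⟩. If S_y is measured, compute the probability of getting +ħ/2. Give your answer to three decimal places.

In the S_z basis, |+x⟩ = (|↑⟩ + |↓⟩)/√2 and |+y⟩ = (|↑⟩ + i|↓⟩)/√2.
|⟨+y|+x⟩|² = 1/2.

0.500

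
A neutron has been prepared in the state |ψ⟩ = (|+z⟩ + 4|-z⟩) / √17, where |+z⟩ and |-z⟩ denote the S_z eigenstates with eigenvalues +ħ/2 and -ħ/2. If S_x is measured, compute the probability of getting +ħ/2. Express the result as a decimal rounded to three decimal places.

0.735

|+x⟩ = (|+z⟩ + |-z⟩)/√2, so ⟨+x|ψ⟩ = (5) / (√2·√17).
P = |5|² / 34 = 25/34.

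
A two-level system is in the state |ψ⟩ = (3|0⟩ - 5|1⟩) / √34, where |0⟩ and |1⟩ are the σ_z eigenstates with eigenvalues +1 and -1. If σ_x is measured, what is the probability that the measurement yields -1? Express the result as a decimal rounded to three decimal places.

|-x⟩ = (|0⟩ - |1⟩)/√2, so ⟨-x|ψ⟩ = (8) / (√2·√34).
P = |8|² / 68 = 64/68.

0.941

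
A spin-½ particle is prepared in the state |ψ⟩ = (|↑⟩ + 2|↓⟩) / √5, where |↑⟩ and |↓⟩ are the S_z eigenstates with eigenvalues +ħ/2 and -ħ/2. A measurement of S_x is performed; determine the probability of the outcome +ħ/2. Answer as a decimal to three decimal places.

|+x⟩ = (|↑⟩ + |↓⟩)/√2, so ⟨+x|ψ⟩ = (3) / (√2·√5).
P = |3|² / 10 = 9/10.

0.900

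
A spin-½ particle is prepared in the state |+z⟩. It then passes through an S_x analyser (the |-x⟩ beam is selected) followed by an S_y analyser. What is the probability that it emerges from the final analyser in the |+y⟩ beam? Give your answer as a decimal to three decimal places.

First analyser (S_x): from |+z⟩, P(|-x⟩) = 1/2.
After stage 1 the state is |-x⟩; P(|+y⟩) = |⟨+y|-x⟩|² = 1/2.
Joint probability = 1/2 × 1/2 = 0.250.

0.250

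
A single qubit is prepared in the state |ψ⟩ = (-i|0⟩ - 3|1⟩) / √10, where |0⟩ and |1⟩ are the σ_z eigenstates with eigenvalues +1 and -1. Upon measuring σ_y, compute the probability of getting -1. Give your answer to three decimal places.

0.800

|-y⟩ = (|0⟩ - i|1⟩)/√2, so ⟨-y|ψ⟩ = (-4i) / (√2·√10).
P = |-4i|² / 20 = 16/20.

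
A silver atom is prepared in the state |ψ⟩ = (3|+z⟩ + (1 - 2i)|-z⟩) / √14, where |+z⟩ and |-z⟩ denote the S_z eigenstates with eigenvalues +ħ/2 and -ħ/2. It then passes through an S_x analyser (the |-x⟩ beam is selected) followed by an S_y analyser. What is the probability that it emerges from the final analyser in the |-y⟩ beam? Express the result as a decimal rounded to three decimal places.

0.143

First analyser (S_x): P(|-x⟩) = |⟨-x|ψ⟩|² = 8/28.
After stage 1 the state is |-x⟩; P(|-y⟩) = |⟨-y|-x⟩|² = 1/2.
Joint probability = 8/28 × 1/2 = 0.143.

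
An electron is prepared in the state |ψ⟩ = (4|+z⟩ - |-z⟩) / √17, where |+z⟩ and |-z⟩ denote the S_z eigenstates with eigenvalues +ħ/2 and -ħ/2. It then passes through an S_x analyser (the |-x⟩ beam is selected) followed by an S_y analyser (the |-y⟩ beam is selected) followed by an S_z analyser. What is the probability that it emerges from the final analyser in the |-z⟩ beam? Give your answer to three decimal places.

First analyser (S_x): P(|-x⟩) = |⟨-x|ψ⟩|² = 25/34.
After stage 1 the state is |-x⟩; P(|-y⟩) = |⟨-y|-x⟩|² = 1/2.
After stage 2 the state is |-y⟩; P(|-z⟩) = |⟨-z|-y⟩|² = 1/2.
Joint probability = 25/34 × 1/2 × 1/2 = 0.184.

0.184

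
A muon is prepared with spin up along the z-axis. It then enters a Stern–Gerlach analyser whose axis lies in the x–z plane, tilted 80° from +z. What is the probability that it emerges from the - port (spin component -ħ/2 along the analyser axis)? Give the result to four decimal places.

For spin-½, the probability of finding spin-up along an axis at angle θ to the initial spin direction is cos²(θ/2); spin-down is sin²(θ/2).
θ = 80°, so P = sin²(40°) ≈ 0.4132.

0.4132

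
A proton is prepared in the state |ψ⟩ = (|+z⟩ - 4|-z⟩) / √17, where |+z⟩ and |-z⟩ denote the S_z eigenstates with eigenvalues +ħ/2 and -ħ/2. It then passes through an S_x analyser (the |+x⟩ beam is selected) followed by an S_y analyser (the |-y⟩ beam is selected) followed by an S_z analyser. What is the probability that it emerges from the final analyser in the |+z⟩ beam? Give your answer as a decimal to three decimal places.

0.066

First analyser (S_x): P(|+x⟩) = |⟨+x|ψ⟩|² = 9/34.
After stage 1 the state is |+x⟩; P(|-y⟩) = |⟨-y|+x⟩|² = 1/2.
After stage 2 the state is |-y⟩; P(|+z⟩) = |⟨+z|-y⟩|² = 1/2.
Joint probability = 9/34 × 1/2 × 1/2 = 0.066.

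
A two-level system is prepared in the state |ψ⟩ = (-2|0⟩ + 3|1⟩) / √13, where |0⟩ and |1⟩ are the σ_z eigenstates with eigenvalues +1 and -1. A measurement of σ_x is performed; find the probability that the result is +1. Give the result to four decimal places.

|+x⟩ = (|0⟩ + |1⟩)/√2, so ⟨+x|ψ⟩ = (1) / (√2·√13).
P = |1|² / 26 = 1/26.

0.0385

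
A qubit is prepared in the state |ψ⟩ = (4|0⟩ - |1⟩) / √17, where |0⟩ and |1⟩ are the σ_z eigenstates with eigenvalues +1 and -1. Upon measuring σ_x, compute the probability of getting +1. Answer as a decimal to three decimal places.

0.265

|+x⟩ = (|0⟩ + |1⟩)/√2, so ⟨+x|ψ⟩ = (3) / (√2·√17).
P = |3|² / 34 = 9/34.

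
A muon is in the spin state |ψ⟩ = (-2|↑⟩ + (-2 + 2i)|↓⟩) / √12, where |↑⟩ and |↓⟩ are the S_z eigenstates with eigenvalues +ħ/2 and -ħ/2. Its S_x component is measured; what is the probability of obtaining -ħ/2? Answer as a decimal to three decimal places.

0.167

|-x⟩ = (|↑⟩ - |↓⟩)/√2, so ⟨-x|ψ⟩ = (-2i) / (√2·√12).
P = |-2i|² / 24 = 4/24.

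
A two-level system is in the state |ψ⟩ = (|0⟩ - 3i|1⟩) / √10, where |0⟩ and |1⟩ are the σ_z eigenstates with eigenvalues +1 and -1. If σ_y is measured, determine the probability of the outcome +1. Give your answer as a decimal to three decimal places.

|+y⟩ = (|0⟩ + i|1⟩)/√2, so ⟨+y|ψ⟩ = (-2) / (√2·√10).
P = |-2|² / 20 = 4/20.

0.200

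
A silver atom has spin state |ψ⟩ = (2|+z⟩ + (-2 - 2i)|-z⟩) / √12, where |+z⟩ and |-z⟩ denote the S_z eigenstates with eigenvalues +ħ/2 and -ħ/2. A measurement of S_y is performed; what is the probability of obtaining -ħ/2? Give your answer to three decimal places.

0.833

|-y⟩ = (|+z⟩ - i|-z⟩)/√2, so ⟨-y|ψ⟩ = (4 - 2i) / (√2·√12).
P = |4 - 2i|² / 24 = 20/24.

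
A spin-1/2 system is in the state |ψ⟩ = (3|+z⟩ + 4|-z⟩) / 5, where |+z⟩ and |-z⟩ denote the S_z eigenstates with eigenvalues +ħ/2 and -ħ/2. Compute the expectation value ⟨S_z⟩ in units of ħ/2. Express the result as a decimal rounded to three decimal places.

-0.280

⟨σ_z⟩ = |a|² - |b|² divided by |a|²+|b|², with a, b the |+z⟩, |-z⟩ amplitudes.
= (9 - 16)/25 = -7/25.
⟨S_z⟩ = (ħ/2)·⟨σ_z⟩.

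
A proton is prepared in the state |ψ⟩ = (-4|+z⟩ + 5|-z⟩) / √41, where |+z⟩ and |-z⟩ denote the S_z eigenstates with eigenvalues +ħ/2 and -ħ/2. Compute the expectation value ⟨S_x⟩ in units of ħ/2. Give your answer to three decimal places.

⟨σ_x⟩ = 2 Re(a* b)/(|a|²+|b|²) with a = -4, b = 5.
a* b = -20, so ⟨σ_x⟩ = -40/41.
⟨S_x⟩ = (ħ/2)·⟨σ_x⟩.

-0.976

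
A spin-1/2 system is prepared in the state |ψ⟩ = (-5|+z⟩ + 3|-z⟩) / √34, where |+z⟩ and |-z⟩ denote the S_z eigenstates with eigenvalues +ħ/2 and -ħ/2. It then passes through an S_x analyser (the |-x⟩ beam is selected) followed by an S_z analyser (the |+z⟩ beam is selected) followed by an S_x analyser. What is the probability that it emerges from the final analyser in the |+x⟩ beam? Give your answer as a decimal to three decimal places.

0.235

First analyser (S_x): P(|-x⟩) = |⟨-x|ψ⟩|² = 64/68.
After stage 1 the state is |-x⟩; P(|+z⟩) = |⟨+z|-x⟩|² = 1/2.
After stage 2 the state is |+z⟩; P(|+x⟩) = |⟨+x|+z⟩|² = 1/2.
Joint probability = 64/68 × 1/2 × 1/2 = 0.235.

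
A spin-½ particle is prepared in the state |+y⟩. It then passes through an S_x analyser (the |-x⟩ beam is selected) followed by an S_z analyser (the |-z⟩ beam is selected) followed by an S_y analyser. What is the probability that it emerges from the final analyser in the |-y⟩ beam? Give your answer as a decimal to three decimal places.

0.125

First analyser (S_x): from |+y⟩, P(|-x⟩) = 1/2.
After stage 1 the state is |-x⟩; P(|-z⟩) = |⟨-z|-x⟩|² = 1/2.
After stage 2 the state is |-z⟩; P(|-y⟩) = |⟨-y|-z⟩|² = 1/2.
Joint probability = 1/2 × 1/2 × 1/2 = 0.125.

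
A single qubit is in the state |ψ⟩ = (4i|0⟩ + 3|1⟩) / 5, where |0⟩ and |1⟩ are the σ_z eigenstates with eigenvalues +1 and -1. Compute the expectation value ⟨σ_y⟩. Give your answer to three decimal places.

⟨σ_y⟩ = 2 Im(a* b)/(|a|²+|b|²) with a = 4i, b = 3.
a* b = -12i, so ⟨σ_y⟩ = -24/25.

-0.960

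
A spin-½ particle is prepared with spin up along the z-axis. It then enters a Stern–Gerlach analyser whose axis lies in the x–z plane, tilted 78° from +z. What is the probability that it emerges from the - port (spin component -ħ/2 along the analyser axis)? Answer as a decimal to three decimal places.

For spin-½, the probability of finding spin-up along an axis at angle θ to the initial spin direction is cos²(θ/2); spin-down is sin²(θ/2).
θ = 78°, so P = sin²(39°) ≈ 0.396.

0.396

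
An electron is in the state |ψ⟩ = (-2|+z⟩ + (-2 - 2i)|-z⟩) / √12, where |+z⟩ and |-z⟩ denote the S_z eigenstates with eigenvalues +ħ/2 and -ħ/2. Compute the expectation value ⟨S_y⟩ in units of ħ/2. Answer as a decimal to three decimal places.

⟨σ_y⟩ = 2 Im(a* b)/(|a|²+|b|²) with a = -2, b = (-2 - 2i).
a* b = (4 + 4i), so ⟨σ_y⟩ = 8/12.
⟨S_y⟩ = (ħ/2)·⟨σ_y⟩.

0.667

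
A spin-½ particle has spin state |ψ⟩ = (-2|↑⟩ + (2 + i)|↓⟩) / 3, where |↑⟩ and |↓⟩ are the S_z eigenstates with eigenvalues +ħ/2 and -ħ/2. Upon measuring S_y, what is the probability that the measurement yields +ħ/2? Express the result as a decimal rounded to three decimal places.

0.278

|+y⟩ = (|↑⟩ + i|↓⟩)/√2, so ⟨+y|ψ⟩ = (-1 - 2i) / (√2·3).
P = |-1 - 2i|² / 18 = 5/18.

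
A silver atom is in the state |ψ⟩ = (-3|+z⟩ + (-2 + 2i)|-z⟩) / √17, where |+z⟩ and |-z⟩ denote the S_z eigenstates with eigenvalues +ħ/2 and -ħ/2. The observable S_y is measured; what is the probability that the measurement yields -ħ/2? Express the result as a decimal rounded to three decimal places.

|-y⟩ = (|+z⟩ - i|-z⟩)/√2, so ⟨-y|ψ⟩ = (-5 - 2i) / (√2·√17).
P = |-5 - 2i|² / 34 = 29/34.

0.853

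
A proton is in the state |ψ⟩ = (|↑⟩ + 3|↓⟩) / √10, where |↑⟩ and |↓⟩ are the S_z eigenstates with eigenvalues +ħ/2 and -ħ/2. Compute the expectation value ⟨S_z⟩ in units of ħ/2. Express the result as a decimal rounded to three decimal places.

⟨σ_z⟩ = |a|² - |b|² divided by |a|²+|b|², with a, b the |↑⟩, |↓⟩ amplitudes.
= (1 - 9)/10 = -8/10.
⟨S_z⟩ = (ħ/2)·⟨σ_z⟩.

-0.800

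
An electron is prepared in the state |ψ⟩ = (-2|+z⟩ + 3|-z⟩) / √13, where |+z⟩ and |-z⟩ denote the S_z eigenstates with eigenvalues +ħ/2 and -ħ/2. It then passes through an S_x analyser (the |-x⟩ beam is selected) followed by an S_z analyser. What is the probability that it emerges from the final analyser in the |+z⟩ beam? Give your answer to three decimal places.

0.481

First analyser (S_x): P(|-x⟩) = |⟨-x|ψ⟩|² = 25/26.
After stage 1 the state is |-x⟩; P(|+z⟩) = |⟨+z|-x⟩|² = 1/2.
Joint probability = 25/26 × 1/2 = 0.481.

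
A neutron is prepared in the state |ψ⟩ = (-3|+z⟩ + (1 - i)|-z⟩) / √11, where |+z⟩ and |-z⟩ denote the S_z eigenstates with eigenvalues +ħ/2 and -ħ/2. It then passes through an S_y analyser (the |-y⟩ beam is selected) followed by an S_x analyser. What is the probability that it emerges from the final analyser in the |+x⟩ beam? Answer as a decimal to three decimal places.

0.114

First analyser (S_y): P(|-y⟩) = |⟨-y|ψ⟩|² = 5/22.
After stage 1 the state is |-y⟩; P(|+x⟩) = |⟨+x|-y⟩|² = 1/2.
Joint probability = 5/22 × 1/2 = 0.114.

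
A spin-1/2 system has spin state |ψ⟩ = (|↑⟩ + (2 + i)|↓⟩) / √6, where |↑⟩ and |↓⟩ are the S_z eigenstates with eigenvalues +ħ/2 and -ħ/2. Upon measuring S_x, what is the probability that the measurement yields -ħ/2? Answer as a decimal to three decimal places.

|-x⟩ = (|↑⟩ - |↓⟩)/√2, so ⟨-x|ψ⟩ = (-1 - i) / (√2·√6).
P = |-1 - i|² / 12 = 2/12.

0.167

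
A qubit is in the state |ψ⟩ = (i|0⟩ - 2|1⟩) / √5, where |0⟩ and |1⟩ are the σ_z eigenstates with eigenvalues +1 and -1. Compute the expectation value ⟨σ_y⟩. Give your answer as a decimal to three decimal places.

0.800

⟨σ_y⟩ = 2 Im(a* b)/(|a|²+|b|²) with a = i, b = -2.
a* b = 2i, so ⟨σ_y⟩ = 4/5.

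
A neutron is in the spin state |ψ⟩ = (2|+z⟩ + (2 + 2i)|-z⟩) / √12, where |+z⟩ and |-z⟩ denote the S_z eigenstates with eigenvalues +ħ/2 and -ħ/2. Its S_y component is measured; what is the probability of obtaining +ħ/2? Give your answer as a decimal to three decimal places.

|+y⟩ = (|+z⟩ + i|-z⟩)/√2, so ⟨+y|ψ⟩ = (4 - 2i) / (√2·√12).
P = |4 - 2i|² / 24 = 20/24.

0.833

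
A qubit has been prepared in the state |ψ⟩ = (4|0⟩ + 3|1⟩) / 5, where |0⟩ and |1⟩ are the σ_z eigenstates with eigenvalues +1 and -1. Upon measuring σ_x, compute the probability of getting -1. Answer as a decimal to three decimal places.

|-x⟩ = (|0⟩ - |1⟩)/√2, so ⟨-x|ψ⟩ = (1) / (√2·5).
P = |1|² / 50 = 1/50.

0.020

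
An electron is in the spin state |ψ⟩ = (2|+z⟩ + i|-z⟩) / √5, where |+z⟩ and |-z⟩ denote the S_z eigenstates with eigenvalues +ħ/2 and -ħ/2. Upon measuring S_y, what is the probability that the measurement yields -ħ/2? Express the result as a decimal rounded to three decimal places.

|-y⟩ = (|+z⟩ - i|-z⟩)/√2, so ⟨-y|ψ⟩ = (1) / (√2·√5).
P = |1|² / 10 = 1/10.

0.100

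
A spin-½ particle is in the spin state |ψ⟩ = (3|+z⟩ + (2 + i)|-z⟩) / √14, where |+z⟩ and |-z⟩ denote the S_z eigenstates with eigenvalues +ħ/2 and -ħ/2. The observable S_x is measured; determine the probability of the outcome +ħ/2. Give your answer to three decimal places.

0.929

|+x⟩ = (|+z⟩ + |-z⟩)/√2, so ⟨+x|ψ⟩ = (5 + i) / (√2·√14).
P = |5 + i|² / 28 = 26/28.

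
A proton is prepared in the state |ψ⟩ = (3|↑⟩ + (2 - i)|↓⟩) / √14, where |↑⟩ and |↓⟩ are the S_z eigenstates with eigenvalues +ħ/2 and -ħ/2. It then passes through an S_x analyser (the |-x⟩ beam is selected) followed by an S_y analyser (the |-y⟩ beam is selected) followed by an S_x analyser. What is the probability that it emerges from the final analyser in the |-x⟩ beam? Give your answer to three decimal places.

First analyser (S_x): P(|-x⟩) = |⟨-x|ψ⟩|² = 2/28.
After stage 1 the state is |-x⟩; P(|-y⟩) = |⟨-y|-x⟩|² = 1/2.
After stage 2 the state is |-y⟩; P(|-x⟩) = |⟨-x|-y⟩|² = 1/2.
Joint probability = 2/28 × 1/2 × 1/2 = 0.018.

0.018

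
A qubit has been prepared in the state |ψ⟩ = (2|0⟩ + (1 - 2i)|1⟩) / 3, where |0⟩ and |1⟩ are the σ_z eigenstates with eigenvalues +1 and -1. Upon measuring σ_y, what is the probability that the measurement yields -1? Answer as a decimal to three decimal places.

0.944

|-y⟩ = (|0⟩ - i|1⟩)/√2, so ⟨-y|ψ⟩ = (4 + i) / (√2·3).
P = |4 + i|² / 18 = 17/18.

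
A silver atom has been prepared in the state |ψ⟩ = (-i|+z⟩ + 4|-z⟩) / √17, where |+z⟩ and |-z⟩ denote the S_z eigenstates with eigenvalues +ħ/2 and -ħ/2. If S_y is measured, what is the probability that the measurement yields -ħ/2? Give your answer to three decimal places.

|-y⟩ = (|+z⟩ - i|-z⟩)/√2, so ⟨-y|ψ⟩ = (3i) / (√2·√17).
P = |3i|² / 34 = 9/34.

0.265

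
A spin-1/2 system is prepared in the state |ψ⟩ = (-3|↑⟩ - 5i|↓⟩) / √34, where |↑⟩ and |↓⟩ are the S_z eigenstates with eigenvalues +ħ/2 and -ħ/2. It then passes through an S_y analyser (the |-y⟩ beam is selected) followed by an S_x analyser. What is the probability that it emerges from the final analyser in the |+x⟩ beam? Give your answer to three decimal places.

First analyser (S_y): P(|-y⟩) = |⟨-y|ψ⟩|² = 4/68.
After stage 1 the state is |-y⟩; P(|+x⟩) = |⟨+x|-y⟩|² = 1/2.
Joint probability = 4/68 × 1/2 = 0.029.

0.029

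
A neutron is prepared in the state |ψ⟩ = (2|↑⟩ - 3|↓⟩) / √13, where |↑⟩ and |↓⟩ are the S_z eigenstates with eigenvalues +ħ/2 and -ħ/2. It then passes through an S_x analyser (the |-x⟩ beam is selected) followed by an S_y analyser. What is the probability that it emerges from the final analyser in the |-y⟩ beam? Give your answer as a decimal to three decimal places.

0.481

First analyser (S_x): P(|-x⟩) = |⟨-x|ψ⟩|² = 25/26.
After stage 1 the state is |-x⟩; P(|-y⟩) = |⟨-y|-x⟩|² = 1/2.
Joint probability = 25/26 × 1/2 = 0.481.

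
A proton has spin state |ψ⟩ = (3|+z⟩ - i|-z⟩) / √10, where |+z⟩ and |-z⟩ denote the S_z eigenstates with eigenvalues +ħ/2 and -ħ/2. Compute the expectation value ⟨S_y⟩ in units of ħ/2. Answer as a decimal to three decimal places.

-0.600

⟨σ_y⟩ = 2 Im(a* b)/(|a|²+|b|²) with a = 3, b = -i.
a* b = -3i, so ⟨σ_y⟩ = -6/10.
⟨S_y⟩ = (ħ/2)·⟨σ_y⟩.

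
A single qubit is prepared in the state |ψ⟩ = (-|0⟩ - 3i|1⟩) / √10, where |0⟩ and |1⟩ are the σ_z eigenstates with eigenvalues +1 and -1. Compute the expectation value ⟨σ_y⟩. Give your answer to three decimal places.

⟨σ_y⟩ = 2 Im(a* b)/(|a|²+|b|²) with a = -1, b = -3i.
a* b = 3i, so ⟨σ_y⟩ = 6/10.

0.600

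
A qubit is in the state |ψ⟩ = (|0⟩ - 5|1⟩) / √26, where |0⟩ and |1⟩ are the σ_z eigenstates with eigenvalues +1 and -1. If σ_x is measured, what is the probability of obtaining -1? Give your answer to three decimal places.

0.692

|-x⟩ = (|0⟩ - |1⟩)/√2, so ⟨-x|ψ⟩ = (6) / (√2·√26).
P = |6|² / 52 = 36/52.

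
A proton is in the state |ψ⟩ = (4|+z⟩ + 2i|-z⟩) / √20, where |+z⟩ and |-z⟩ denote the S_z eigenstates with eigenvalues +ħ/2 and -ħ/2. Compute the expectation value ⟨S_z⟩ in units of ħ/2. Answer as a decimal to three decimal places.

⟨σ_z⟩ = |a|² - |b|² divided by |a|²+|b|², with a, b the |+z⟩, |-z⟩ amplitudes.
= (16 - 4)/20 = 12/20.
⟨S_z⟩ = (ħ/2)·⟨σ_z⟩.

0.600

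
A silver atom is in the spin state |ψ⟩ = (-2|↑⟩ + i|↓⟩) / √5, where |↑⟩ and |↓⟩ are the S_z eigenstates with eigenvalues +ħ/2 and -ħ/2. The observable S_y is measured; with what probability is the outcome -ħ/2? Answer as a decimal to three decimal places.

0.900

|-y⟩ = (|↑⟩ - i|↓⟩)/√2, so ⟨-y|ψ⟩ = (-3) / (√2·√5).
P = |-3|² / 10 = 9/10.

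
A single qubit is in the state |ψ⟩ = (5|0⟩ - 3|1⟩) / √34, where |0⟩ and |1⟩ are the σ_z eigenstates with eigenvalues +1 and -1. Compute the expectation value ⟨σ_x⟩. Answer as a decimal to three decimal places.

-0.882

⟨σ_x⟩ = 2 Re(a* b)/(|a|²+|b|²) with a = 5, b = -3.
a* b = -15, so ⟨σ_x⟩ = -30/34.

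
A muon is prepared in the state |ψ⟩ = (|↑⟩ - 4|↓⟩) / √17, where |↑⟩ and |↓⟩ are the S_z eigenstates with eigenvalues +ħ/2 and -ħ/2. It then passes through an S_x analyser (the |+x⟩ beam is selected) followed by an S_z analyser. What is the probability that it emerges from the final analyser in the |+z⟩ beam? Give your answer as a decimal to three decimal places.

0.132

First analyser (S_x): P(|+x⟩) = |⟨+x|ψ⟩|² = 9/34.
After stage 1 the state is |+x⟩; P(|+z⟩) = |⟨+z|+x⟩|² = 1/2.
Joint probability = 9/34 × 1/2 = 0.132.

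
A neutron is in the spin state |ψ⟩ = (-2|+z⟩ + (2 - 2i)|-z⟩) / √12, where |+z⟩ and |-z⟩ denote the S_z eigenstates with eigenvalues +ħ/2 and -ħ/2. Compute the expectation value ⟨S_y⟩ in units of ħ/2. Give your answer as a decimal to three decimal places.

0.667

⟨σ_y⟩ = 2 Im(a* b)/(|a|²+|b|²) with a = -2, b = (2 - 2i).
a* b = (-4 + 4i), so ⟨σ_y⟩ = 8/12.
⟨S_y⟩ = (ħ/2)·⟨σ_y⟩.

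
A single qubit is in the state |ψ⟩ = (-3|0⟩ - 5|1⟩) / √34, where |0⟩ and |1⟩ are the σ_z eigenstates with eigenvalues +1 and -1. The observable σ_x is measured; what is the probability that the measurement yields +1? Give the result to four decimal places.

|+x⟩ = (|0⟩ + |1⟩)/√2, so ⟨+x|ψ⟩ = (-8) / (√2·√34).
P = |-8|² / 68 = 64/68.

0.9412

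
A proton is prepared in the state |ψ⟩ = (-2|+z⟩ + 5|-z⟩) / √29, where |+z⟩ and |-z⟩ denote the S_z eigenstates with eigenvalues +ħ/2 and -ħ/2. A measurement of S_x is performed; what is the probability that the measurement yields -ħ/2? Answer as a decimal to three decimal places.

|-x⟩ = (|+z⟩ - |-z⟩)/√2, so ⟨-x|ψ⟩ = (-7) / (√2·√29).
P = |-7|² / 58 = 49/58.

0.845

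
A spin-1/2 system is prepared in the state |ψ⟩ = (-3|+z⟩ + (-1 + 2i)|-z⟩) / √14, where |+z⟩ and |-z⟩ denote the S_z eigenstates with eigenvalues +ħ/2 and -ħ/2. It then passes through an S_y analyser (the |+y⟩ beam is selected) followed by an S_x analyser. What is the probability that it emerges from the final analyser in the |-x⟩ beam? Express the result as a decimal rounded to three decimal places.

0.036

First analyser (S_y): P(|+y⟩) = |⟨+y|ψ⟩|² = 2/28.
After stage 1 the state is |+y⟩; P(|-x⟩) = |⟨-x|+y⟩|² = 1/2.
Joint probability = 2/28 × 1/2 = 0.036.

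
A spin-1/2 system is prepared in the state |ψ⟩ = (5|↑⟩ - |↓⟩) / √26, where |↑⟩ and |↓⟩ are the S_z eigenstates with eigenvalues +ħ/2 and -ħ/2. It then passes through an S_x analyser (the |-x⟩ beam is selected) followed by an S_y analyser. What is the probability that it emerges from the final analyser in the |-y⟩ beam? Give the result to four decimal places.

0.3462

First analyser (S_x): P(|-x⟩) = |⟨-x|ψ⟩|² = 36/52.
After stage 1 the state is |-x⟩; P(|-y⟩) = |⟨-y|-x⟩|² = 1/2.
Joint probability = 36/52 × 1/2 = 0.3462.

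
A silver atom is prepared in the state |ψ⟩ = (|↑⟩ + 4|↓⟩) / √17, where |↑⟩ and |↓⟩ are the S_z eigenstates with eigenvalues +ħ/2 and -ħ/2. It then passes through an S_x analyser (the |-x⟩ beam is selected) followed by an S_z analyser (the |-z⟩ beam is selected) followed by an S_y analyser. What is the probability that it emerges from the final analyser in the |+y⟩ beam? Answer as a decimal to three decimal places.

0.066

First analyser (S_x): P(|-x⟩) = |⟨-x|ψ⟩|² = 9/34.
After stage 1 the state is |-x⟩; P(|-z⟩) = |⟨-z|-x⟩|² = 1/2.
After stage 2 the state is |-z⟩; P(|+y⟩) = |⟨+y|-z⟩|² = 1/2.
Joint probability = 9/34 × 1/2 × 1/2 = 0.066.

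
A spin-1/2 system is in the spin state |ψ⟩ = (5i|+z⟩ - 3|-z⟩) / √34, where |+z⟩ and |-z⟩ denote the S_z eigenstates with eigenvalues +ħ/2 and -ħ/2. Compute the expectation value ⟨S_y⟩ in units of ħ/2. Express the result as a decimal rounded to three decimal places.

0.882

⟨σ_y⟩ = 2 Im(a* b)/(|a|²+|b|²) with a = 5i, b = -3.
a* b = 15i, so ⟨σ_y⟩ = 30/34.
⟨S_y⟩ = (ħ/2)·⟨σ_y⟩.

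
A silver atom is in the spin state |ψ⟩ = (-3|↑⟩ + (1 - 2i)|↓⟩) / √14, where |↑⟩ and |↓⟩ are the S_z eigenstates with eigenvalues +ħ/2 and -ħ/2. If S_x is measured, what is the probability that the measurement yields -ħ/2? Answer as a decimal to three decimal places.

|-x⟩ = (|↑⟩ - |↓⟩)/√2, so ⟨-x|ψ⟩ = (-4 + 2i) / (√2·√14).
P = |-4 + 2i|² / 28 = 20/28.

0.714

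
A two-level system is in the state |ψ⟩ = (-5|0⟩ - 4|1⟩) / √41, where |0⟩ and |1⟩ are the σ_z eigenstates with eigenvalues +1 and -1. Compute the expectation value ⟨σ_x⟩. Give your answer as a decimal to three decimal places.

0.976

⟨σ_x⟩ = 2 Re(a* b)/(|a|²+|b|²) with a = -5, b = -4.
a* b = 20, so ⟨σ_x⟩ = 40/41.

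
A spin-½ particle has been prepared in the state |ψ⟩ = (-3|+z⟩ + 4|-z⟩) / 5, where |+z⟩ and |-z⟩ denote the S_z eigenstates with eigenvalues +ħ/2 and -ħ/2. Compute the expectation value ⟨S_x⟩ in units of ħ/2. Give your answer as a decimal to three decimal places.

-0.960

⟨σ_x⟩ = 2 Re(a* b)/(|a|²+|b|²) with a = -3, b = 4.
a* b = -12, so ⟨σ_x⟩ = -24/25.
⟨S_x⟩ = (ħ/2)·⟨σ_x⟩.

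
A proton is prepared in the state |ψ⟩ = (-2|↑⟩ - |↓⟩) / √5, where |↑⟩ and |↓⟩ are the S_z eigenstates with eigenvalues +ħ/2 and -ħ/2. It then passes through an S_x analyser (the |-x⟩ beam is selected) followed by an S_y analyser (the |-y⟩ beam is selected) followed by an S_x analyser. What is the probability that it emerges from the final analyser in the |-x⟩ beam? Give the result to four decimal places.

First analyser (S_x): P(|-x⟩) = |⟨-x|ψ⟩|² = 1/10.
After stage 1 the state is |-x⟩; P(|-y⟩) = |⟨-y|-x⟩|² = 1/2.
After stage 2 the state is |-y⟩; P(|-x⟩) = |⟨-x|-y⟩|² = 1/2.
Joint probability = 1/10 × 1/2 × 1/2 = 0.0250.

0.0250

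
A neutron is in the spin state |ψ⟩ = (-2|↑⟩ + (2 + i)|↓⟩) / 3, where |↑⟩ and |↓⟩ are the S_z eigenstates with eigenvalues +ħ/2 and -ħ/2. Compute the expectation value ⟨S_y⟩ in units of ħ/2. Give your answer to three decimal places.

⟨σ_y⟩ = 2 Im(a* b)/(|a|²+|b|²) with a = -2, b = (2 + i).
a* b = (-4 - 2i), so ⟨σ_y⟩ = -4/9.
⟨S_y⟩ = (ħ/2)·⟨σ_y⟩.

-0.444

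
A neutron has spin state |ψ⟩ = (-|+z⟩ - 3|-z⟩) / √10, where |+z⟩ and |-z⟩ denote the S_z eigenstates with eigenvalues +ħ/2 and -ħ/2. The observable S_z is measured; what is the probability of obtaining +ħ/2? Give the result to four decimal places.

0.1000

The +ħ/2 outcome corresponds to |+z⟩. Its amplitude in |ψ⟩ is -1/√10.
P = |-1|² / 10 = 1/10.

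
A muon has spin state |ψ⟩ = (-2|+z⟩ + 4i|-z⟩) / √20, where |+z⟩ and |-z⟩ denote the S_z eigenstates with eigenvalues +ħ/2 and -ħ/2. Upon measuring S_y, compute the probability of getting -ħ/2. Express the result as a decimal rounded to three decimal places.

0.900

|-y⟩ = (|+z⟩ - i|-z⟩)/√2, so ⟨-y|ψ⟩ = (-6) / (√2·√20).
P = |-6|² / 40 = 36/40.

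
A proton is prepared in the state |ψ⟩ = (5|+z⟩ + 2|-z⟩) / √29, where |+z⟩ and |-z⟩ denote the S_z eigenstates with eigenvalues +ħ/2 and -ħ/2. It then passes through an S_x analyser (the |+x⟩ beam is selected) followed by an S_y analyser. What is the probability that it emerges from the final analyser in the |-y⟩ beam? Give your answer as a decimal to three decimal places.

0.422

First analyser (S_x): P(|+x⟩) = |⟨+x|ψ⟩|² = 49/58.
After stage 1 the state is |+x⟩; P(|-y⟩) = |⟨-y|+x⟩|² = 1/2.
Joint probability = 49/58 × 1/2 = 0.422.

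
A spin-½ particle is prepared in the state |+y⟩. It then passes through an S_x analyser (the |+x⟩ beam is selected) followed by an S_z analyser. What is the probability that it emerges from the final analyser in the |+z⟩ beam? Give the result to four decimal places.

0.2500

First analyser (S_x): from |+y⟩, P(|+x⟩) = 1/2.
After stage 1 the state is |+x⟩; P(|+z⟩) = |⟨+z|+x⟩|² = 1/2.
Joint probability = 1/2 × 1/2 = 0.2500.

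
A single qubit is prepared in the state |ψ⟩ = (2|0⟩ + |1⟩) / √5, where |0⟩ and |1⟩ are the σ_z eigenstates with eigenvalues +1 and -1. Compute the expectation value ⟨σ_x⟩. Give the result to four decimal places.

⟨σ_x⟩ = 2 Re(a* b)/(|a|²+|b|²) with a = 2, b = 1.
a* b = 2, so ⟨σ_x⟩ = 4/5.

0.8000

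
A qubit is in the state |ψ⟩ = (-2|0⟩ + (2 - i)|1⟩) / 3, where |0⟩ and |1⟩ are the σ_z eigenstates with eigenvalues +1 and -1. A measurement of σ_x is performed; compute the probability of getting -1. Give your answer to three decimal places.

0.944

|-x⟩ = (|0⟩ - |1⟩)/√2, so ⟨-x|ψ⟩ = (-4 + i) / (√2·3).
P = |-4 + i|² / 18 = 17/18.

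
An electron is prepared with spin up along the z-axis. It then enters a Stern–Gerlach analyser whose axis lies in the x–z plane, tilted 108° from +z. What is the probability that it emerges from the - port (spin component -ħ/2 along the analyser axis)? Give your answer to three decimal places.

0.655

For spin-½, the probability of finding spin-up along an axis at angle θ to the initial spin direction is cos²(θ/2); spin-down is sin²(θ/2).
θ = 108°, so P = sin²(54°) ≈ 0.655.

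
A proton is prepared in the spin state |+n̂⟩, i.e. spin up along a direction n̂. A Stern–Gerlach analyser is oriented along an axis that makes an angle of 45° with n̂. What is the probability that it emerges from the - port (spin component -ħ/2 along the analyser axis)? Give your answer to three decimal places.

0.146

For spin-½, the probability of finding spin-up along an axis at angle θ to the initial spin direction is cos²(θ/2); spin-down is sin²(θ/2).
θ = 45°, so P = sin²(22.5°) ≈ 0.146.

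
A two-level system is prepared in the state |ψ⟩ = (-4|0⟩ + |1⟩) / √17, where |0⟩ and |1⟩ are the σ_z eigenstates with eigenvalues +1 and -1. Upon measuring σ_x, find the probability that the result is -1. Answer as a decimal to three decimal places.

|-x⟩ = (|0⟩ - |1⟩)/√2, so ⟨-x|ψ⟩ = (-5) / (√2·√17).
P = |-5|² / 34 = 25/34.

0.735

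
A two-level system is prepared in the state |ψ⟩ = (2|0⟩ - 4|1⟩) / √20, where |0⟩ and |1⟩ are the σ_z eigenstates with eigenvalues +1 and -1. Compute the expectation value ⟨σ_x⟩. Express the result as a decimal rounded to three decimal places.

-0.800

⟨σ_x⟩ = 2 Re(a* b)/(|a|²+|b|²) with a = 2, b = -4.
a* b = -8, so ⟨σ_x⟩ = -16/20.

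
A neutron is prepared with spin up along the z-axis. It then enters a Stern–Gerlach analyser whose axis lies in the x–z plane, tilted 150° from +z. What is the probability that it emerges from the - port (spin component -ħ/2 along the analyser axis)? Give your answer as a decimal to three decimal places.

For spin-½, the probability of finding spin-up along an axis at angle θ to the initial spin direction is cos²(θ/2); spin-down is sin²(θ/2).
θ = 150°, so P = sin²(75°) ≈ 0.933.

0.933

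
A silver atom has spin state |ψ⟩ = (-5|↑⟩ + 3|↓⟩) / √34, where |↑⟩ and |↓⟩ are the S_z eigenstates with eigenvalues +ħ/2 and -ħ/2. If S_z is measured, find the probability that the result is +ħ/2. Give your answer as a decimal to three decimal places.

0.735

The +ħ/2 outcome corresponds to |↑⟩. Its amplitude in |ψ⟩ is -5/√34.
P = |-5|² / 34 = 25/34.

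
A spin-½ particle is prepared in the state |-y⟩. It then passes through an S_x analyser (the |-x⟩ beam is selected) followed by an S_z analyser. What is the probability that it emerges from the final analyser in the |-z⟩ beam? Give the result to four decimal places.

0.2500

First analyser (S_x): from |-y⟩, P(|-x⟩) = 1/2.
After stage 1 the state is |-x⟩; P(|-z⟩) = |⟨-z|-x⟩|² = 1/2.
Joint probability = 1/2 × 1/2 = 0.2500.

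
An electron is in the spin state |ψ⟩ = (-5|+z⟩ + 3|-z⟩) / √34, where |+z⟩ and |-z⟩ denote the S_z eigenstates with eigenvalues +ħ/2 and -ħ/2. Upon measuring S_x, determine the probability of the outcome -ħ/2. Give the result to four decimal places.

|-x⟩ = (|+z⟩ - |-z⟩)/√2, so ⟨-x|ψ⟩ = (-8) / (√2·√34).
P = |-8|² / 68 = 64/68.

0.9412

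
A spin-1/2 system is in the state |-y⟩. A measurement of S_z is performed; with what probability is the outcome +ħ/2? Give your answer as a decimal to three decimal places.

0.500

In the S_z basis, |-y⟩ = (|↑⟩ - i|↓⟩)/√2 and |+z⟩ = |↑⟩.
|⟨+z|-y⟩|² = 1/2.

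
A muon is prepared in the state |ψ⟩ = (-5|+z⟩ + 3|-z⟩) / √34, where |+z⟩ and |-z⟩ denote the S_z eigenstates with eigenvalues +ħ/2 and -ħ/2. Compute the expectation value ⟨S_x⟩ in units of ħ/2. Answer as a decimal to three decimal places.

-0.882

⟨σ_x⟩ = 2 Re(a* b)/(|a|²+|b|²) with a = -5, b = 3.
a* b = -15, so ⟨σ_x⟩ = -30/34.
⟨S_x⟩ = (ħ/2)·⟨σ_x⟩.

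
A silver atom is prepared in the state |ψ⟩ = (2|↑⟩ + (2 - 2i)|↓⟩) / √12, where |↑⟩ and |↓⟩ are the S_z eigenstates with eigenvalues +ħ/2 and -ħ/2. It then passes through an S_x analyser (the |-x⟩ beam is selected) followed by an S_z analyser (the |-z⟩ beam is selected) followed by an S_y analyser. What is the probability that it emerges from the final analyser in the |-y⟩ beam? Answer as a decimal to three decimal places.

0.042

First analyser (S_x): P(|-x⟩) = |⟨-x|ψ⟩|² = 4/24.
After stage 1 the state is |-x⟩; P(|-z⟩) = |⟨-z|-x⟩|² = 1/2.
After stage 2 the state is |-z⟩; P(|-y⟩) = |⟨-y|-z⟩|² = 1/2.
Joint probability = 4/24 × 1/2 × 1/2 = 0.042.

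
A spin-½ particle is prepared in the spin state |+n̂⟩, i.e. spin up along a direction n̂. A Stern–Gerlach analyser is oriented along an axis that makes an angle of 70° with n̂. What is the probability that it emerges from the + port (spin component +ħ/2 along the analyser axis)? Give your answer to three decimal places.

0.671

For spin-½, the probability of finding spin-up along an axis at angle θ to the initial spin direction is cos²(θ/2); spin-down is sin²(θ/2).
θ = 70°, so P = cos²(35°) ≈ 0.671.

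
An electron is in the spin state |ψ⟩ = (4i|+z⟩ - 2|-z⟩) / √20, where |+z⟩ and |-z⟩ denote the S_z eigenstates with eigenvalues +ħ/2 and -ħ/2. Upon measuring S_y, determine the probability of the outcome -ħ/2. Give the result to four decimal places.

0.1000

|-y⟩ = (|+z⟩ - i|-z⟩)/√2, so ⟨-y|ψ⟩ = (2i) / (√2·√20).
P = |2i|² / 40 = 4/40.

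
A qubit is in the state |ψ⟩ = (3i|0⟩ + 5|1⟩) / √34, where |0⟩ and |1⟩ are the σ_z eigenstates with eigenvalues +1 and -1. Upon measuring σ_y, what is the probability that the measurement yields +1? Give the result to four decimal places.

|+y⟩ = (|0⟩ + i|1⟩)/√2, so ⟨+y|ψ⟩ = (-2i) / (√2·√34).
P = |-2i|² / 68 = 4/68.

0.0588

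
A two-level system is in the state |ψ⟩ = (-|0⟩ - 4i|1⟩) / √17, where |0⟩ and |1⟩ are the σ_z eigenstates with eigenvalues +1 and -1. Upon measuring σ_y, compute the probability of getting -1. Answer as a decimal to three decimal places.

0.265

|-y⟩ = (|0⟩ - i|1⟩)/√2, so ⟨-y|ψ⟩ = (3) / (√2·√17).
P = |3|² / 34 = 9/34.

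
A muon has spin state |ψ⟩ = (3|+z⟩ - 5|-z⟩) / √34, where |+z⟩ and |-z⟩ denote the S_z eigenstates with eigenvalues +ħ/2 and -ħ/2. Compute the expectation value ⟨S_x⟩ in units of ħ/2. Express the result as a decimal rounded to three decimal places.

⟨σ_x⟩ = 2 Re(a* b)/(|a|²+|b|²) with a = 3, b = -5.
a* b = -15, so ⟨σ_x⟩ = -30/34.
⟨S_x⟩ = (ħ/2)·⟨σ_x⟩.

-0.882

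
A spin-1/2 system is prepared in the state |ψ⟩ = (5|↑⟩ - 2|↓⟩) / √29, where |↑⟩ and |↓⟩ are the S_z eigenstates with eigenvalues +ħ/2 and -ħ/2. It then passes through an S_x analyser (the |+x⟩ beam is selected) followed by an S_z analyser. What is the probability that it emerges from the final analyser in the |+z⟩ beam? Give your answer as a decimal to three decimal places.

0.078

First analyser (S_x): P(|+x⟩) = |⟨+x|ψ⟩|² = 9/58.
After stage 1 the state is |+x⟩; P(|+z⟩) = |⟨+z|+x⟩|² = 1/2.
Joint probability = 9/58 × 1/2 = 0.078.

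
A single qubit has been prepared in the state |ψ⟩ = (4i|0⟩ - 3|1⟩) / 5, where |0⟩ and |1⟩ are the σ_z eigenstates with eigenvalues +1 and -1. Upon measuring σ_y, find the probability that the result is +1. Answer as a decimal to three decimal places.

|+y⟩ = (|0⟩ + i|1⟩)/√2, so ⟨+y|ψ⟩ = (7i) / (√2·5).
P = |7i|² / 50 = 49/50.

0.980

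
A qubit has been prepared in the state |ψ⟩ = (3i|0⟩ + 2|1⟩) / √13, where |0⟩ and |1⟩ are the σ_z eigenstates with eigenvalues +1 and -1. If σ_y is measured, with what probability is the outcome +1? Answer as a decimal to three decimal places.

|+y⟩ = (|0⟩ + i|1⟩)/√2, so ⟨+y|ψ⟩ = (i) / (√2·√13).
P = |i|² / 26 = 1/26.

0.038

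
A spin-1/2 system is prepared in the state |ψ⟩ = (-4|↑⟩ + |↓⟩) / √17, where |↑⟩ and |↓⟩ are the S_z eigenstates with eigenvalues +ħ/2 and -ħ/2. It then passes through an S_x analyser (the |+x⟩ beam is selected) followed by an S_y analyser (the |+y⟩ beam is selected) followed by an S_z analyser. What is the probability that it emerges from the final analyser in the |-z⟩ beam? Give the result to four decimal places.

First analyser (S_x): P(|+x⟩) = |⟨+x|ψ⟩|² = 9/34.
After stage 1 the state is |+x⟩; P(|+y⟩) = |⟨+y|+x⟩|² = 1/2.
After stage 2 the state is |+y⟩; P(|-z⟩) = |⟨-z|+y⟩|² = 1/2.
Joint probability = 9/34 × 1/2 × 1/2 = 0.0662.

0.0662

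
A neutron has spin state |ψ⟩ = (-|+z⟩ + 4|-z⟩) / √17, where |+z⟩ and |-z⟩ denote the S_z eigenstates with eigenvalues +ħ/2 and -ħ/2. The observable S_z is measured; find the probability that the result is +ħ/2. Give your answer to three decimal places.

The +ħ/2 outcome corresponds to |+z⟩. Its amplitude in |ψ⟩ is -1/√17.
P = |-1|² / 17 = 1/17.

0.059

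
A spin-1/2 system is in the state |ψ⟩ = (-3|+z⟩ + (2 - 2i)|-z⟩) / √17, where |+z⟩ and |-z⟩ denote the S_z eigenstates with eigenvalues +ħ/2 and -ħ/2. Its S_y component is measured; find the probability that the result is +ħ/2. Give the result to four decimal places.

0.8529

|+y⟩ = (|+z⟩ + i|-z⟩)/√2, so ⟨+y|ψ⟩ = (-5 - 2i) / (√2·√17).
P = |-5 - 2i|² / 34 = 29/34.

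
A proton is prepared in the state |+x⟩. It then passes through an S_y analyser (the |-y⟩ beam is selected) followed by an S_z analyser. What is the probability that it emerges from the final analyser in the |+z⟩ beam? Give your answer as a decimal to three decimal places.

First analyser (S_y): from |+x⟩, P(|-y⟩) = 1/2.
After stage 1 the state is |-y⟩; P(|+z⟩) = |⟨+z|-y⟩|² = 1/2.
Joint probability = 1/2 × 1/2 = 0.250.

0.250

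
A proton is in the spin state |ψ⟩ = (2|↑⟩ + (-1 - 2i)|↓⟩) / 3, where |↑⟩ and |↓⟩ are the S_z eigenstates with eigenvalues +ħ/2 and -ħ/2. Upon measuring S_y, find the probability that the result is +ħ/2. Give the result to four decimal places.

|+y⟩ = (|↑⟩ + i|↓⟩)/√2, so ⟨+y|ψ⟩ = (i) / (√2·3).
P = |i|² / 18 = 1/18.

0.0556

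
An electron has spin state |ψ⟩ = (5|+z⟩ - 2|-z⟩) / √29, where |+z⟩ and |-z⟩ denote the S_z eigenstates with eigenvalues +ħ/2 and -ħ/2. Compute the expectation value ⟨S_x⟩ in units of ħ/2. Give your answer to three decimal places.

-0.690

⟨σ_x⟩ = 2 Re(a* b)/(|a|²+|b|²) with a = 5, b = -2.
a* b = -10, so ⟨σ_x⟩ = -20/29.
⟨S_x⟩ = (ħ/2)·⟨σ_x⟩.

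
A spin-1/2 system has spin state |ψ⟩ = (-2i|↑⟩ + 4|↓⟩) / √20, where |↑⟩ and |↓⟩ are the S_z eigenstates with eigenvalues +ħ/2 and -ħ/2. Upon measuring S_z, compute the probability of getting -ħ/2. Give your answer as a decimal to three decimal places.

The -ħ/2 outcome corresponds to |↓⟩. Its amplitude in |ψ⟩ is 4/√20.
P = |4|² / 20 = 16/20.

0.800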